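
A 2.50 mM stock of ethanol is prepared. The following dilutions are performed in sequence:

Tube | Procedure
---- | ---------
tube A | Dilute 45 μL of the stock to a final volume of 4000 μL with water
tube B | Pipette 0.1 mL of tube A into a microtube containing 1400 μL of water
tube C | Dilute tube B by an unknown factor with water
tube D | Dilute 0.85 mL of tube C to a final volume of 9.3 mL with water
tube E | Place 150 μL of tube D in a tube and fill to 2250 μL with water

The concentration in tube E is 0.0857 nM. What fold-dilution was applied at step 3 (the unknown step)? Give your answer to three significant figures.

Step 1: 45 μL brought to 4000 μL → factor 4000/45 = 88.889
Step 2: 0.1 mL + 1400 μL = 1.5 mL total → factor 1.5/0.1 = 15
Step 3: unknown factor x
Step 4: 0.85 mL brought to 9.3 mL → factor 9.3/0.85 = 10.941
Step 5: 150 μL brought to 2250 μL → factor 2250/150 = 15
Product of known-step factors = 2.1882 × 10^5
Overall factor = 2.50 mM / (0.0857 nM) = 2.9172 × 10^7
x = 2.9172 × 10^7 / 2.1882 × 10^5 = 133

133-fold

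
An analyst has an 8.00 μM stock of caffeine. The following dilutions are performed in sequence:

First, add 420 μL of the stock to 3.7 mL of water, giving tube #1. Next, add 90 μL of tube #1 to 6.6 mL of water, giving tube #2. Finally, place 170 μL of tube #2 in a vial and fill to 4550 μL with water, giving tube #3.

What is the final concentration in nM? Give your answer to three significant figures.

0.410 nM

Step 1: 420 μL + 3.7 mL = 4120 μL total → factor 4120/420 = 9.8095
Step 2: 90 μL + 6.6 mL = 6690 μL total → factor 6690/90 = 74.333
Step 3: 170 μL brought to 4550 μL → factor 4550/170 = 26.765
Overall dilution factor = 9.8095 × 74.333 × 26.765 = 19516
Final = 8.00 μM / 19516 = 0.0004099 μM = 0.410 nM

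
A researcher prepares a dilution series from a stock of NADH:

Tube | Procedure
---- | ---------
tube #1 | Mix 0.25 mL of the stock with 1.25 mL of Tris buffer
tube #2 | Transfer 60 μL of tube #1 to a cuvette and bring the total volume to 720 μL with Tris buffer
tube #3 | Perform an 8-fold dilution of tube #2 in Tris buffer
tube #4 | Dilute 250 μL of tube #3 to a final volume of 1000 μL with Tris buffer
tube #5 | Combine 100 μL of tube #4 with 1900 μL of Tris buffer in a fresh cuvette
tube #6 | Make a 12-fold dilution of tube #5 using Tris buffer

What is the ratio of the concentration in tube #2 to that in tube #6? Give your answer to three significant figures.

7.68 × 10^3

Step 1: 0.25 mL + 1.25 mL = 1.5 mL total → factor 1.5/0.25 = 6
Step 2: 60 μL brought to 720 μL → factor 720/60 = 12
Step 3: 8-fold → factor 8
Step 4: 250 μL brought to 1000 μL → factor 1000/250 = 4
Step 5: 100 μL + 1900 μL = 2000 μL total → factor 2000/100 = 20
Step 6: 12-fold → factor 12
Dilution factor to tube #2 = 72; to tube #6 = 5.5296 × 10^5
[tube #2]/[tube #6] = (factor to tube #6)/(factor to tube #2) = 5.5296 × 10^5/72 = 7.68 × 10^3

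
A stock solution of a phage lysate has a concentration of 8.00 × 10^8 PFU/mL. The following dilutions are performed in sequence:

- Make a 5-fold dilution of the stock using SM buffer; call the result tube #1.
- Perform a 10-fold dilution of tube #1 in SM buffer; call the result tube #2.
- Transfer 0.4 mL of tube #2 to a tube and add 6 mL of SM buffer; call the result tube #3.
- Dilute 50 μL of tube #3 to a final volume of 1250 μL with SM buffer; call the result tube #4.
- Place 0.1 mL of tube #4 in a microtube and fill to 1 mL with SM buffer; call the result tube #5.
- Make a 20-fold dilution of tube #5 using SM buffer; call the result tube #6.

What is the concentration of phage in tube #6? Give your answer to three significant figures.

200 PFU/mL

Step 1: 5-fold → factor 5
Step 2: 10-fold → factor 10
Step 3: 0.4 mL + 6 mL = 6.4 mL total → factor 6.4/0.4 = 16
Step 4: 50 μL brought to 1250 μL → factor 1250/50 = 25
Step 5: 0.1 mL brought to 1 mL → factor 1/0.1 = 10
Step 6: 20-fold → factor 20
Overall dilution factor = 5 × 10 × 16 × 25 × 10 × 20 = 4 × 10^6
Final = 8.00 × 10^8 PFU/mL / 4 × 10^6 = 200 PFU/mL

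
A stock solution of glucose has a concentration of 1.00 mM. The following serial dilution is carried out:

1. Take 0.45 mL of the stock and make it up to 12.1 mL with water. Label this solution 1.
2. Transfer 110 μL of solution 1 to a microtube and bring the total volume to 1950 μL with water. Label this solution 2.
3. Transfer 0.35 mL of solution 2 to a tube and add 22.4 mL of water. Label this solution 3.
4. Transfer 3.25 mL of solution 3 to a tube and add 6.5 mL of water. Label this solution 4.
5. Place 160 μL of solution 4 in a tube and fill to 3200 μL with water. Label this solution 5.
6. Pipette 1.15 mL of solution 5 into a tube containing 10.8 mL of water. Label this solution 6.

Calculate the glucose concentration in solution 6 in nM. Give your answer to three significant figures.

0.0518 nM

Step 1: 0.45 mL brought to 12.1 mL → factor 12.1/0.45 = 26.889
Step 2: 110 μL brought to 1950 μL → factor 1950/110 = 17.727
Step 3: 0.35 mL + 22.4 mL = 22.75 mL total → factor 22.75/0.35 = 65
Step 4: 3.25 mL + 6.5 mL = 9.75 mL total → factor 9.75/3.25 = 3
Step 5: 160 μL brought to 3200 μL → factor 3200/160 = 20
Step 6: 1.15 mL + 10.8 mL = 11.95 mL total → factor 11.95/1.15 = 10.391
Dilution factor through solution 6 = 26.889 × 17.727 × 65 × 3 × 20 × 10.391 = 1.9317 × 10^7
[solution 6] = 1.00 mM / 1.9317 × 10^7 = 5.177 × 10^-8 mM = 0.0518 nM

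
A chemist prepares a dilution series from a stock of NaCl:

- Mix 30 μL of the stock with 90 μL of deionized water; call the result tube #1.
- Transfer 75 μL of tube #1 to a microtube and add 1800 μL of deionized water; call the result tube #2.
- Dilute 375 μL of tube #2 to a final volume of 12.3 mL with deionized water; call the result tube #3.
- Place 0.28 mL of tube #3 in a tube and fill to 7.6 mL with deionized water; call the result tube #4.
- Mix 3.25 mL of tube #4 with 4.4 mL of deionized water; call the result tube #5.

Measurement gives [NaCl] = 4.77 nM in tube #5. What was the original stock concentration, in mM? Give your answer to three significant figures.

1.00 mM

Step 1: 30 μL + 90 μL = 120 μL total → factor 120/30 = 4
Step 2: 75 μL + 1800 μL = 1875 μL total → factor 1875/75 = 25
Step 3: 375 μL brought to 12.3 mL → factor 12300/375 = 32.8
Step 4: 0.28 mL brought to 7.6 mL → factor 7.6/0.28 = 27.143
Step 5: 3.25 mL + 4.4 mL = 7.65 mL total → factor 7.65/3.25 = 2.3538
Overall dilution factor = 4 × 25 × 32.8 × 27.143 × 2.3538 = 2.0956 × 10^5
Stock = 4.77 nM × 2.0956 × 10^5 = 9.996 × 10^5 nM = 1.00 mM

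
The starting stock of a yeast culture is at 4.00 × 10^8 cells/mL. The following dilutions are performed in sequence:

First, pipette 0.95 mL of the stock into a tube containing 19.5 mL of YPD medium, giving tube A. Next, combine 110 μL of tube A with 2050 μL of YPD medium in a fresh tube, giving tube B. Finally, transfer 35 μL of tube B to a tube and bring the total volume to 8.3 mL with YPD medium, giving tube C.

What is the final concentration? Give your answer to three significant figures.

Step 1: 0.95 mL + 19.5 mL = 20.45 mL total → factor 20.45/0.95 = 21.526
Step 2: 110 μL + 2050 μL = 2160 μL total → factor 2160/110 = 19.636
Step 3: 35 μL brought to 8.3 mL → factor 8300/35 = 237.14
Overall dilution factor = 21.526 × 19.636 × 237.14 = 1.0024 × 10^5
Final = 4.00 × 10^8 cells/mL / 1.0024 × 10^5 = 3.99 × 10^3 cells/mL

3.99 × 10^3 cells/mL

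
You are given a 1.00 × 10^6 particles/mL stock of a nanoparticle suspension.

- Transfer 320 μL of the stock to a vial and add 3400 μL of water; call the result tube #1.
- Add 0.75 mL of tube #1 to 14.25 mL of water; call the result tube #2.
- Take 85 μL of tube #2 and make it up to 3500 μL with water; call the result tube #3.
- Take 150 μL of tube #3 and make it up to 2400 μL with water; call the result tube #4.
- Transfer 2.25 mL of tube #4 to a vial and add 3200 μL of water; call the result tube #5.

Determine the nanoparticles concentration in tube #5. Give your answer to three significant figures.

Step 1: 320 μL + 3400 μL = 3720 μL total → factor 3720/320 = 11.625
Step 2: 0.75 mL + 14.25 mL = 15 mL total → factor 15/0.75 = 20
Step 3: 85 μL brought to 3500 μL → factor 3500/85 = 41.176
Step 4: 150 μL brought to 2400 μL → factor 2400/150 = 16
Step 5: 2.25 mL + 3200 μL = 5.45 mL total → factor 5.45/2.25 = 2.4222
Overall dilution factor = 11.625 × 20 × 41.176 × 16 × 2.4222 = 3.7103 × 10^5
Final = 1.00 × 10^6 particles/mL / 3.7103 × 10^5 = 2.70 particles/mL

2.70 particles/mL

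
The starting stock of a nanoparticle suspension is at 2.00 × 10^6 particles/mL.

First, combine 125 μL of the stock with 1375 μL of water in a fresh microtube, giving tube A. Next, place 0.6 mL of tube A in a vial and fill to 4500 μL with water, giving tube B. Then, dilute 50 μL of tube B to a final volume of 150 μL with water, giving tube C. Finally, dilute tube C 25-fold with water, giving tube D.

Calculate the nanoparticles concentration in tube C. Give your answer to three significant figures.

7.41 × 10^3 particles/mL

Step 1: 125 μL + 1375 μL = 1500 μL total → factor 1500/125 = 12
Step 2: 0.6 mL brought to 4500 μL → factor 4.5/0.6 = 7.5
Step 3: 50 μL brought to 150 μL → factor 150/50 = 3
Dilution factor through tube C = 12 × 7.5 × 3 = 270
[tube C] = 2.00 × 10^6 particles/mL / 270 = 7.41 × 10^3 particles/mL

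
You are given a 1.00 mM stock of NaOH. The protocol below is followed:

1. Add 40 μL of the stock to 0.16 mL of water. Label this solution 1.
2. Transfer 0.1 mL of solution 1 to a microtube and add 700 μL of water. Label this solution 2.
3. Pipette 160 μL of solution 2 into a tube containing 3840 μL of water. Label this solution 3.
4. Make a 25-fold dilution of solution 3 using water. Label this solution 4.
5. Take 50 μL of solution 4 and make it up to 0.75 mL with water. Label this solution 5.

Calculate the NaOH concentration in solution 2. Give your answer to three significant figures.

0.0250 mM

Step 1: 40 μL + 0.16 mL = 200 μL total → factor 200/40 = 5
Step 2: 0.1 mL + 700 μL = 0.8 mL total → factor 0.8/0.1 = 8
Dilution factor through solution 2 = 5 × 8 = 40
[solution 2] = 1.00 mM / 40 = 0.0250 mM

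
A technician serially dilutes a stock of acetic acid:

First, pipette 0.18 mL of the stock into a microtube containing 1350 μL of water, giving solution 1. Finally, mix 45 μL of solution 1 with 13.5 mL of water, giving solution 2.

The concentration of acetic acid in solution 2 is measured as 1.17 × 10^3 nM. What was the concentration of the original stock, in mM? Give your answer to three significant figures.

Step 1: 0.18 mL + 1350 μL = 1.53 mL total → factor 1.53/0.18 = 8.5
Step 2: 45 μL + 13.5 mL = 13545 μL total → factor 13545/45 = 301
Overall dilution factor = 8.5 × 301 = 2558.5
Stock = 1.17 × 10^3 nM × 2558.5 = 2.993 × 10^6 nM = 2.99 mM

2.99 mM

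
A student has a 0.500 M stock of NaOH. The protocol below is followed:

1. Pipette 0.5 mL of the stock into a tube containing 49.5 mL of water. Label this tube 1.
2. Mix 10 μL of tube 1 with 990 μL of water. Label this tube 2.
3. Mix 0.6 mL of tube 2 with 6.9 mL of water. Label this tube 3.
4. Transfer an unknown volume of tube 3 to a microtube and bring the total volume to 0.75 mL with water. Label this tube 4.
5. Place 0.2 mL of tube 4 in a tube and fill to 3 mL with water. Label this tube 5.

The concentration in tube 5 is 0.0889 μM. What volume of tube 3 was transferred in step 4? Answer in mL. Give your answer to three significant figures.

0.250 mL

Step 1: 0.5 mL + 49.5 mL = 50 mL total → factor 50/0.5 = 100
Step 2: 10 μL + 990 μL = 1000 μL total → factor 1000/10 = 100
Step 3: 0.6 mL + 6.9 mL = 7.5 mL total → factor 7.5/0.6 = 12.5
Step 4: v brought to 0.75 mL → factor = 0.75 mL/v
Step 5: 0.2 mL brought to 3 mL → factor 3/0.2 = 15
Product of known-step factors = 1.875 × 10^6
Overall factor = 0.500 M / (0.0889 μM) = 5.6243 × 10^6
Step-4 factor = 5.6243 × 10^6 / 1.875 × 10^6 = 2.9996
v = 0.75 mL / 2.9996 = 0.250 mL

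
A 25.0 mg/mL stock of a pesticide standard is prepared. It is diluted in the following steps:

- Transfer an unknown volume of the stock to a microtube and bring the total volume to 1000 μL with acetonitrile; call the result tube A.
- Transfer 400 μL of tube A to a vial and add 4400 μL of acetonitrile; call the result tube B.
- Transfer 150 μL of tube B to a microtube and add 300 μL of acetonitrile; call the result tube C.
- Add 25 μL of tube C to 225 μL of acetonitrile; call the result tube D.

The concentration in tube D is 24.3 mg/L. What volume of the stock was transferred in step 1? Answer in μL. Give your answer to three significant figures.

Step 1: v brought to 1000 μL → factor = 1000 μL/v
Step 2: 400 μL + 4400 μL = 4800 μL total → factor 4800/400 = 12
Step 3: 150 μL + 300 μL = 450 μL total → factor 450/150 = 3
Step 4: 25 μL + 225 μL = 250 μL total → factor 250/25 = 10
Product of known-step factors = 360
Overall factor = 25.0 mg/mL / (24.3 mg/L) = 1028.8
Step-1 factor = 1028.8 / 360 = 2.8578
v = 1000 μL / 2.8578 = 350 μL

350 μL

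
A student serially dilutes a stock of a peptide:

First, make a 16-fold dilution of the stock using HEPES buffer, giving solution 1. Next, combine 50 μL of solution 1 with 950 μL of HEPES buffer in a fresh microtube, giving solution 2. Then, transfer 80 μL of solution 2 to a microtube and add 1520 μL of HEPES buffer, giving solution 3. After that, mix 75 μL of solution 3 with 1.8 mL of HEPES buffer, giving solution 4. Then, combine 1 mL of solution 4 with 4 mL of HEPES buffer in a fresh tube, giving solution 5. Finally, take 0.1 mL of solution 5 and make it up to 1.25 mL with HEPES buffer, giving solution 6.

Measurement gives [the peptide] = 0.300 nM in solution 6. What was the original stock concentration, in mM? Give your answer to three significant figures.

3.00 mM

Step 1: 16-fold → factor 16
Step 2: 50 μL + 950 μL = 1000 μL total → factor 1000/50 = 20
Step 3: 80 μL + 1520 μL = 1600 μL total → factor 1600/80 = 20
Step 4: 75 μL + 1.8 mL = 1875 μL total → factor 1875/75 = 25
Step 5: 1 mL + 4 mL = 5 mL total → factor 5/1 = 5
Step 6: 0.1 mL brought to 1.25 mL → factor 1.25/0.1 = 12.5
Overall dilution factor = 16 × 20 × 20 × 25 × 5 × 12.5 = 1 × 10^7
Stock = 0.300 nM × 1 × 10^7 = 3.000 × 10^6 nM = 3.00 mM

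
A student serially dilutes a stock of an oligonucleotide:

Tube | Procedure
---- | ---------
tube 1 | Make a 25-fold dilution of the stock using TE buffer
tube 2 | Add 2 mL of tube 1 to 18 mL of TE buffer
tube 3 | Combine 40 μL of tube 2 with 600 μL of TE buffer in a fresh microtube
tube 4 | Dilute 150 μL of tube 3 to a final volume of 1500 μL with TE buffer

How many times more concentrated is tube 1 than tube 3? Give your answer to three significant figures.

Step 1: 25-fold → factor 25
Step 2: 2 mL + 18 mL = 20 mL total → factor 20/2 = 10
Step 3: 40 μL + 600 μL = 640 μL total → factor 640/40 = 16
Dilution factor to tube 1 = 25; to tube 3 = 4000
[tube 1]/[tube 3] = (factor to tube 3)/(factor to tube 1) = 4000/25 = 160

160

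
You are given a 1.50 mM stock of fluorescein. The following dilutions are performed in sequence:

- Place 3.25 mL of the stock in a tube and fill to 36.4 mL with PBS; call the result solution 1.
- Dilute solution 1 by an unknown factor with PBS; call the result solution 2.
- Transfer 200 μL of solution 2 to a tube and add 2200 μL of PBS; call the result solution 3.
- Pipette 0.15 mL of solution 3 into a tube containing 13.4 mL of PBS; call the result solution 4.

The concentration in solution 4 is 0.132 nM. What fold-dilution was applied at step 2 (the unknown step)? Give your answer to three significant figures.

936-fold

Step 1: 3.25 mL brought to 36.4 mL → factor 36.4/3.25 = 11.2
Step 2: unknown factor x
Step 3: 200 μL + 2200 μL = 2400 μL total → factor 2400/200 = 12
Step 4: 0.15 mL + 13.4 mL = 13.55 mL total → factor 13.55/0.15 = 90.333
Product of known-step factors = 12141
Overall factor = 1.50 mM / (0.132 nM) = 1.1364 × 10^7
x = 1.1364 × 10^7 / 12141 = 936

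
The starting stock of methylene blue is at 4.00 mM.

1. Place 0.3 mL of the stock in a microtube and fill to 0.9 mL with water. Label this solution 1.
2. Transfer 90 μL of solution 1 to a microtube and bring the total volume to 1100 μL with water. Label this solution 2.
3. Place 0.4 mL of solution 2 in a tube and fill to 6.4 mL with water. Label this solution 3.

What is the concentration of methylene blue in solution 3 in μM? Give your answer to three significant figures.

Step 1: 0.3 mL brought to 0.9 mL → factor 0.9/0.3 = 3
Step 2: 90 μL brought to 1100 μL → factor 1100/90 = 12.222
Step 3: 0.4 mL brought to 6.4 mL → factor 6.4/0.4 = 16
Overall dilution factor = 3 × 12.222 × 16 = 586.67
Final = 4.00 mM / 586.67 = 0.006818 mM = 6.82 μM

6.82 μM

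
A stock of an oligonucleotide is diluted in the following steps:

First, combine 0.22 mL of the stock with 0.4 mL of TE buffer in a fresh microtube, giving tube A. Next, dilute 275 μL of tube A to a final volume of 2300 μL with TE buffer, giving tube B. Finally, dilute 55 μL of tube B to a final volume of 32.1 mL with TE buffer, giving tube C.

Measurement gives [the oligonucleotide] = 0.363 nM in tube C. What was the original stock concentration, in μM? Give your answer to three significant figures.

Step 1: 0.22 mL + 0.4 mL = 0.62 mL total → factor 0.62/0.22 = 2.8182
Step 2: 275 μL brought to 2300 μL → factor 2300/275 = 8.3636
Step 3: 55 μL brought to 32.1 mL → factor 32100/55 = 583.64
Overall dilution factor = 2.8182 × 8.3636 × 583.64 = 13756
Stock = 0.363 nM × 13756 = 4994 nM = 4.99 μM

4.99 μM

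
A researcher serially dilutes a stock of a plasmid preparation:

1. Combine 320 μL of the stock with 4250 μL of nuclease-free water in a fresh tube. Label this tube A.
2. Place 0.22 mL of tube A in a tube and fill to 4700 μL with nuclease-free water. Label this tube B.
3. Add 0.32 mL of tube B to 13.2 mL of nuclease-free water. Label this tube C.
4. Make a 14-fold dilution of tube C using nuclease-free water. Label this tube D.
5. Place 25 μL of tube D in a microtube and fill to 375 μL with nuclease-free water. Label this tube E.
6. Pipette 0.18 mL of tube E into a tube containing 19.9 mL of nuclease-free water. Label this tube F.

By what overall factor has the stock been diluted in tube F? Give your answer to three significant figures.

Step 1: 320 μL + 4250 μL = 4570 μL total → factor 4570/320 = 14.281
Step 2: 0.22 mL brought to 4700 μL → factor 4.7/0.22 = 21.364
Step 3: 0.32 mL + 13.2 mL = 13.52 mL total → factor 13.52/0.32 = 42.25
Step 4: 14-fold → factor 14
Step 5: 25 μL brought to 375 μL → factor 375/25 = 15
Step 6: 0.18 mL + 19.9 mL = 20.08 mL total → factor 20.08/0.18 = 111.56
Overall dilution factor = 14.281 × 21.364 × 42.25 × 14 × 15 × 111.56 = 3.0198 × 10^8

3.02 × 10^8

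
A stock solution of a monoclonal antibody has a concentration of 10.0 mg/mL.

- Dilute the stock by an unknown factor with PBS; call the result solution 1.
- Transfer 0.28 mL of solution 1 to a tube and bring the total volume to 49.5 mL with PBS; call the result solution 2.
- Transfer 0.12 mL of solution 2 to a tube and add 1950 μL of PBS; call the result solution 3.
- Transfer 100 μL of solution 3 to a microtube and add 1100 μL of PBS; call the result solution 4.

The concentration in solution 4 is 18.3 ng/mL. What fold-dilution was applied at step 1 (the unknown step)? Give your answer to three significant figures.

Step 1: unknown factor x
Step 2: 0.28 mL brought to 49.5 mL → factor 49.5/0.28 = 176.79
Step 3: 0.12 mL + 1950 μL = 2.07 mL total → factor 2.07/0.12 = 17.25
Step 4: 100 μL + 1100 μL = 1200 μL total → factor 1200/100 = 12
Product of known-step factors = 36595
Overall factor = 10.0 mg/mL / (18.3 ng/mL) = 5.4645 × 10^5
x = 5.4645 × 10^5 / 36595 = 14.9

14.9-fold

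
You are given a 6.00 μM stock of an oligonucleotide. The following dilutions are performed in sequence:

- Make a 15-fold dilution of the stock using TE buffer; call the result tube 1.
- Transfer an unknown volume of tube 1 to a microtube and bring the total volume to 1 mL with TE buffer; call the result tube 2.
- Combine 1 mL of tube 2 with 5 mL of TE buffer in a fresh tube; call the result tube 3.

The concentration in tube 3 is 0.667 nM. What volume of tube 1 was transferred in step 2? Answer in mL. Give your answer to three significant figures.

Step 1: 15-fold → factor 15
Step 2: v brought to 1 mL → factor = 1 mL/v
Step 3: 1 mL + 5 mL = 6 mL total → factor 6/1 = 6
Product of known-step factors = 90
Overall factor = 6.00 μM / (0.667 nM) = 8995.5
Step-2 factor = 8995.5 / 90 = 99.95
v = 1 mL / 99.95 = 0.0100 mL

0.0100 mL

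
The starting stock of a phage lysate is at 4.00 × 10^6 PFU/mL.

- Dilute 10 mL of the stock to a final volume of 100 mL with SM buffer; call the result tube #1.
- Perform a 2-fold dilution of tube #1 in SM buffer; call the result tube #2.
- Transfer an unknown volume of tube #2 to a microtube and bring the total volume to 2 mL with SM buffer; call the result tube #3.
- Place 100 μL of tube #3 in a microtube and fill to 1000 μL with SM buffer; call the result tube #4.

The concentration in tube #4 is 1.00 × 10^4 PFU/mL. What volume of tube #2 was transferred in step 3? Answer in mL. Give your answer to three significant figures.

Step 1: 10 mL brought to 100 mL → factor 100/10 = 10
Step 2: 2-fold → factor 2
Step 3: v brought to 2 mL → factor = 2 mL/v
Step 4: 100 μL brought to 1000 μL → factor 1000/100 = 10
Product of known-step factors = 200
Overall factor = 4.00 × 10^6 PFU/mL / (1.00 × 10^4 PFU/mL) = 400
Step-3 factor = 400 / 200 = 2
v = 2 mL / 2 = 1.00 mL

1.00 mL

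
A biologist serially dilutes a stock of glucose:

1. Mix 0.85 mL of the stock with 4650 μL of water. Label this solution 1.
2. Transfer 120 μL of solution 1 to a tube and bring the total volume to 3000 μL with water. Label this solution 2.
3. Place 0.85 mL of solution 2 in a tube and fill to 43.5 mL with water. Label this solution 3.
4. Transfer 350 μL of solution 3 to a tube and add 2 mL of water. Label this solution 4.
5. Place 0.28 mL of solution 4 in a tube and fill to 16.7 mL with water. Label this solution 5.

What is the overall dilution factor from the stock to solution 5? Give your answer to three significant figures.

Step 1: 0.85 mL + 4650 μL = 5.5 mL total → factor 5.5/0.85 = 6.4706
Step 2: 120 μL brought to 3000 μL → factor 3000/120 = 25
Step 3: 0.85 mL brought to 43.5 mL → factor 43.5/0.85 = 51.176
Step 4: 350 μL + 2 mL = 2350 μL total → factor 2350/350 = 6.7143
Step 5: 0.28 mL brought to 16.7 mL → factor 16.7/0.28 = 59.643
Overall dilution factor = 6.4706 × 25 × 51.176 × 6.7143 × 59.643 = 3.3152 × 10^6

3.32 × 10^6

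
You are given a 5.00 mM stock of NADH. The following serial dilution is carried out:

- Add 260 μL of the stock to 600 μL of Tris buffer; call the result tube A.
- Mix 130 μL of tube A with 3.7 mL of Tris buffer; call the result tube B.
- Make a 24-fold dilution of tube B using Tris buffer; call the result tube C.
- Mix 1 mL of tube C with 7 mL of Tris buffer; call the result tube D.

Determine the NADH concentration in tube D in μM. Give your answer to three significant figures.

Step 1: 260 μL + 600 μL = 860 μL total → factor 860/260 = 3.3077
Step 2: 130 μL + 3.7 mL = 3830 μL total → factor 3830/130 = 29.462
Step 3: 24-fold → factor 24
Step 4: 1 mL + 7 mL = 8 mL total → factor 8/1 = 8
Overall dilution factor = 3.3077 × 29.462 × 24 × 8 = 18710
Final = 5.00 mM / 18710 = 0.0002672 mM = 0.267 μM

0.267 μM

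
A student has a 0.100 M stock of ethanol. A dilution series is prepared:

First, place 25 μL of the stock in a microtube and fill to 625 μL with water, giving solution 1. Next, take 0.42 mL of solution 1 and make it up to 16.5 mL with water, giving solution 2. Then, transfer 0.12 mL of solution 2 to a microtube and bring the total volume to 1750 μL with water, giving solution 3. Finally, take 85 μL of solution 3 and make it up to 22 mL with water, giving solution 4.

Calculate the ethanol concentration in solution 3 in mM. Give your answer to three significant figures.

0.00698 mM

Step 1: 25 μL brought to 625 μL → factor 625/25 = 25
Step 2: 0.42 mL brought to 16.5 mL → factor 16.5/0.42 = 39.286
Step 3: 0.12 mL brought to 1750 μL → factor 1.75/0.12 = 14.583
Dilution factor through solution 3 = 25 × 39.286 × 14.583 = 14323
[solution 3] = 0.100 M / 14323 = 6.982 × 10^-6 M = 0.00698 mM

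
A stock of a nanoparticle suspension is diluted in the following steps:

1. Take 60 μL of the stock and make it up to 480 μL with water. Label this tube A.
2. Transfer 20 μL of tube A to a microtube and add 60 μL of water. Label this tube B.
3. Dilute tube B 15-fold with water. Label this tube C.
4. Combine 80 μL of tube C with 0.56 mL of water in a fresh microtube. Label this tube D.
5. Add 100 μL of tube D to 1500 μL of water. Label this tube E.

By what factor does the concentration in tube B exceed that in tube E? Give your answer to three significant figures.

1.92 × 10^3

Step 1: 60 μL brought to 480 μL → factor 480/60 = 8
Step 2: 20 μL + 60 μL = 80 μL total → factor 80/20 = 4
Step 3: 15-fold → factor 15
Step 4: 80 μL + 0.56 mL = 640 μL total → factor 640/80 = 8
Step 5: 100 μL + 1500 μL = 1600 μL total → factor 1600/100 = 16
Dilution factor to tube B = 32; to tube E = 61440
[tube B]/[tube E] = (factor to tube E)/(factor to tube B) = 61440/32 = 1.92 × 10^3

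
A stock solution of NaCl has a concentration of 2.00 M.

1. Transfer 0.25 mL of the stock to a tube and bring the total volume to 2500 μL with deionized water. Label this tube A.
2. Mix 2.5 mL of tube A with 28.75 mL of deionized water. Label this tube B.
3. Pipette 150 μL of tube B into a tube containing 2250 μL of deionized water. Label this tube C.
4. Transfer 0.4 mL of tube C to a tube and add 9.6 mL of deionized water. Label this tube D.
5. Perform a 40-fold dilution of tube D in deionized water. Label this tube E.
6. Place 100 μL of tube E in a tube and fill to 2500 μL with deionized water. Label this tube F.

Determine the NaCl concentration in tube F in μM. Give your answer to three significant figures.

0.0400 μM

Step 1: 0.25 mL brought to 2500 μL → factor 2.5/0.25 = 10
Step 2: 2.5 mL + 28.75 mL = 31.25 mL total → factor 31.25/2.5 = 12.5
Step 3: 150 μL + 2250 μL = 2400 μL total → factor 2400/150 = 16
Step 4: 0.4 mL + 9.6 mL = 10 mL total → factor 10/0.4 = 25
Step 5: 40-fold → factor 40
Step 6: 100 μL brought to 2500 μL → factor 2500/100 = 25
Overall dilution factor = 10 × 12.5 × 16 × 25 × 40 × 25 = 5 × 10^7
Final = 2.00 M / 5 × 10^7 = 4.000 × 10^-8 M = 0.0400 μM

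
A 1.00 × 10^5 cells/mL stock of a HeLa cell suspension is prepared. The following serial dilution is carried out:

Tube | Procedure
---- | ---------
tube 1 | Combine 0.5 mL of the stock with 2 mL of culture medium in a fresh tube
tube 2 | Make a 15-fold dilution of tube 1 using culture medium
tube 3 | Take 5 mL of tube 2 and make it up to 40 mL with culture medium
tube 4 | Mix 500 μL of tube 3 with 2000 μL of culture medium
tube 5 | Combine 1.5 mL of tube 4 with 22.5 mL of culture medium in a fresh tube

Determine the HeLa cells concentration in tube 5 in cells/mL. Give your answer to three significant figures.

Step 1: 0.5 mL + 2 mL = 2.5 mL total → factor 2.5/0.5 = 5
Step 2: 15-fold → factor 15
Step 3: 5 mL brought to 40 mL → factor 40/5 = 8
Step 4: 500 μL + 2000 μL = 2500 μL total → factor 2500/500 = 5
Step 5: 1.5 mL + 22.5 mL = 24 mL total → factor 24/1.5 = 16
Overall dilution factor = 5 × 15 × 8 × 5 × 16 = 48000
Final = 1.00 × 10^5 cells/mL / 48000 = 2.08 cells/mL

2.08 cells/mL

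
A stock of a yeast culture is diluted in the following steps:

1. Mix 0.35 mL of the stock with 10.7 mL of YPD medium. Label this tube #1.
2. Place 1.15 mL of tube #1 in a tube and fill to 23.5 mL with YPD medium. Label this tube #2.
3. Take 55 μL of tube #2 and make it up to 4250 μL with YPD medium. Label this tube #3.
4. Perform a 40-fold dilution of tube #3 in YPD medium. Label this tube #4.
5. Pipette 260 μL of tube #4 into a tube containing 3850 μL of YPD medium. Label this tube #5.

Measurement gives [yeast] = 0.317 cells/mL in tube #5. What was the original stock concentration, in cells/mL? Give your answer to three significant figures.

Step 1: 0.35 mL + 10.7 mL = 11.05 mL total → factor 11.05/0.35 = 31.571
Step 2: 1.15 mL brought to 23.5 mL → factor 23.5/1.15 = 20.435
Step 3: 55 μL brought to 4250 μL → factor 4250/55 = 77.273
Step 4: 40-fold → factor 40
Step 5: 260 μL + 3850 μL = 4110 μL total → factor 4110/260 = 15.808
Overall dilution factor = 31.571 × 20.435 × 77.273 × 40 × 15.808 = 3.1522 × 10^7
Stock = 0.317 cells/mL × 3.1522 × 10^7 = 9.99 × 10^6 cells/mL

9.99 × 10^6 cells/mL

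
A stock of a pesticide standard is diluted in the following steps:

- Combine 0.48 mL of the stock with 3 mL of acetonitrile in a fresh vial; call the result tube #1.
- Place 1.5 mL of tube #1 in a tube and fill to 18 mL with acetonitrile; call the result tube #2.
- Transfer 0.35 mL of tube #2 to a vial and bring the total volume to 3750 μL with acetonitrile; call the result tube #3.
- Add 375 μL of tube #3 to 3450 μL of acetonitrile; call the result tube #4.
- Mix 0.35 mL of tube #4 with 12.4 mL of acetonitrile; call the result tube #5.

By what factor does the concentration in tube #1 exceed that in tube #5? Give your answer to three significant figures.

Step 1: 0.48 mL + 3 mL = 3.48 mL total → factor 3.48/0.48 = 7.25
Step 2: 1.5 mL brought to 18 mL → factor 18/1.5 = 12
Step 3: 0.35 mL brought to 3750 μL → factor 3.75/0.35 = 10.714
Step 4: 375 μL + 3450 μL = 3825 μL total → factor 3825/375 = 10.2
Step 5: 0.35 mL + 12.4 mL = 12.75 mL total → factor 12.75/0.35 = 36.429
Dilution factor to tube #1 = 7.25; to tube #5 = 3.4636 × 10^5
[tube #1]/[tube #5] = (factor to tube #5)/(factor to tube #1) = 3.4636 × 10^5/7.25 = 4.78 × 10^4

4.78 × 10^4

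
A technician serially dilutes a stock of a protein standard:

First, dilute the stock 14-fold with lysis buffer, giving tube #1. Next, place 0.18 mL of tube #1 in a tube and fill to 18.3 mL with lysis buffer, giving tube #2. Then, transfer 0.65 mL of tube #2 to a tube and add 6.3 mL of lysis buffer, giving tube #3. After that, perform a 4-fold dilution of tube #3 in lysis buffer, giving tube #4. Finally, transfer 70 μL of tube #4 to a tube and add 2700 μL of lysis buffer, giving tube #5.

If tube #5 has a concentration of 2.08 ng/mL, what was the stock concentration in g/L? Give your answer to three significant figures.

5.01 g/L

Step 1: 14-fold → factor 14
Step 2: 0.18 mL brought to 18.3 mL → factor 18.3/0.18 = 101.67
Step 3: 0.65 mL + 6.3 mL = 6.95 mL total → factor 6.95/0.65 = 10.692
Step 4: 4-fold → factor 4
Step 5: 70 μL + 2700 μL = 2770 μL total → factor 2770/70 = 39.571
Overall dilution factor = 14 × 101.67 × 10.692 × 4 × 39.571 = 2.4089 × 10^6
Stock = 2.08 ng/mL × 2.4089 × 10^6 = 5.011 × 10^6 ng/mL = 5.01 g/L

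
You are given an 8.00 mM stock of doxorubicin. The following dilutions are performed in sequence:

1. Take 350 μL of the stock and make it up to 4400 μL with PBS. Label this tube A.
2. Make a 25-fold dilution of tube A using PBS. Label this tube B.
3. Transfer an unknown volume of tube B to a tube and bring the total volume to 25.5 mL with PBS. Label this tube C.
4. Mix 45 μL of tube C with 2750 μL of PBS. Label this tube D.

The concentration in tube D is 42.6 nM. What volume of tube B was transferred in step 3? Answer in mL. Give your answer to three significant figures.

Step 1: 350 μL brought to 4400 μL → factor 4400/350 = 12.571
Step 2: 25-fold → factor 25
Step 3: v brought to 25.5 mL → factor = 25.5 mL/v
Step 4: 45 μL + 2750 μL = 2795 μL total → factor 2795/45 = 62.111
Product of known-step factors = 19521
Overall factor = 8.00 mM / (42.6 nM) = 1.8779 × 10^5
Step-3 factor = 1.8779 × 10^5 / 19521 = 9.6203
v = 25.5 mL / 9.6203 = 2.65 mL

2.65 mL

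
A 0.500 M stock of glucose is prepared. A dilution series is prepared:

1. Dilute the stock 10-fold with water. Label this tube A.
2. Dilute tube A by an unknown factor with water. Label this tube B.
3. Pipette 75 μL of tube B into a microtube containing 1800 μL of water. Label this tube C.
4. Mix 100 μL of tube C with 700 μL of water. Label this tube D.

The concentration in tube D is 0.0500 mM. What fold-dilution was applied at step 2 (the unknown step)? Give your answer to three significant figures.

5.00-fold

Step 1: 10-fold → factor 10
Step 2: unknown factor x
Step 3: 75 μL + 1800 μL = 1875 μL total → factor 1875/75 = 25
Step 4: 100 μL + 700 μL = 800 μL total → factor 800/100 = 8
Product of known-step factors = 2000
Overall factor = 0.500 M / (0.0500 mM) = 10000
x = 10000 / 2000 = 5.00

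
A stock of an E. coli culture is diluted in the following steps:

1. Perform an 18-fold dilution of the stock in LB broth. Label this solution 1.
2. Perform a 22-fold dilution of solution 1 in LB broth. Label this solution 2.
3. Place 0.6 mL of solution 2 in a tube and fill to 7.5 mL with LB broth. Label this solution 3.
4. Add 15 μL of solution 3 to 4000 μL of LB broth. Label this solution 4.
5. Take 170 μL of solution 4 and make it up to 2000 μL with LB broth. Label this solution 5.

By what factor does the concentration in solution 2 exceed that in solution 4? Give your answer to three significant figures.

3.35 × 10^3

Step 1: 18-fold → factor 18
Step 2: 22-fold → factor 22
Step 3: 0.6 mL brought to 7.5 mL → factor 7.5/0.6 = 12.5
Step 4: 15 μL + 4000 μL = 4015 μL total → factor 4015/15 = 267.67
Dilution factor to solution 2 = 396; to solution 4 = 1.325 × 10^6
[solution 2]/[solution 4] = (factor to solution 4)/(factor to solution 2) = 1.325 × 10^6/396 = 3.35 × 10^3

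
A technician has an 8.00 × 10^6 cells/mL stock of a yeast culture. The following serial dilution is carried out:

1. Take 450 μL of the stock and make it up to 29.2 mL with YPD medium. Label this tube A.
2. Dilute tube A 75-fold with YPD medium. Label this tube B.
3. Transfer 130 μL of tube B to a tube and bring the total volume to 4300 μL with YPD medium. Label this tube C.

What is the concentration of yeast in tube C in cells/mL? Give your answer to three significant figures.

Step 1: 450 μL brought to 29.2 mL → factor 29200/450 = 64.889
Step 2: 75-fold → factor 75
Step 3: 130 μL brought to 4300 μL → factor 4300/130 = 33.077
Overall dilution factor = 64.889 × 75 × 33.077 = 1.6097 × 10^5
Final = 8.00 × 10^6 cells/mL / 1.6097 × 10^5 = 49.7 cells/mL

49.7 cells/mL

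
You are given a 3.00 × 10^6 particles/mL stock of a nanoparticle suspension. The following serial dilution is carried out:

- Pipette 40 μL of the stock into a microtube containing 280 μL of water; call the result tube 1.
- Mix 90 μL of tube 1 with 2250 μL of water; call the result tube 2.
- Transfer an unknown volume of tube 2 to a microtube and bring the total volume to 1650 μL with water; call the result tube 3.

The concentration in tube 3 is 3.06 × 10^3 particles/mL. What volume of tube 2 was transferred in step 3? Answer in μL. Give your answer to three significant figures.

Step 1: 40 μL + 280 μL = 320 μL total → factor 320/40 = 8
Step 2: 90 μL + 2250 μL = 2340 μL total → factor 2340/90 = 26
Step 3: v brought to 1650 μL → factor = 1650 μL/v
Product of known-step factors = 208
Overall factor = 3.00 × 10^6 particles/mL / (3.06 × 10^3 particles/mL) = 980.39
Step-3 factor = 980.39 / 208 = 4.7134
v = 1650 μL / 4.7134 = 350 μL

350 μL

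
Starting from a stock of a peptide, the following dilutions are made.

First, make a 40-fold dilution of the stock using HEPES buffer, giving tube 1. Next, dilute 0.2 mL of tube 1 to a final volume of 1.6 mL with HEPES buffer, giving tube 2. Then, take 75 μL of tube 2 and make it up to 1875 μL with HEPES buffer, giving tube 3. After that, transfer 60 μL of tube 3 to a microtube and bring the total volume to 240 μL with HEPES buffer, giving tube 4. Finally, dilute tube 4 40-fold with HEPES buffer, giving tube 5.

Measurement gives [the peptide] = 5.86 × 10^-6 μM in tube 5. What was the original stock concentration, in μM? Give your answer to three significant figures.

Step 1: 40-fold → factor 40
Step 2: 0.2 mL brought to 1.6 mL → factor 1.6/0.2 = 8
Step 3: 75 μL brought to 1875 μL → factor 1875/75 = 25
Step 4: 60 μL brought to 240 μL → factor 240/60 = 4
Step 5: 40-fold → factor 40
Overall dilution factor = 40 × 8 × 25 × 4 × 40 = 1.28 × 10^6
Stock = 5.86 × 10^-6 μM × 1.28 × 10^6 = 7.50 μM

7.50 μM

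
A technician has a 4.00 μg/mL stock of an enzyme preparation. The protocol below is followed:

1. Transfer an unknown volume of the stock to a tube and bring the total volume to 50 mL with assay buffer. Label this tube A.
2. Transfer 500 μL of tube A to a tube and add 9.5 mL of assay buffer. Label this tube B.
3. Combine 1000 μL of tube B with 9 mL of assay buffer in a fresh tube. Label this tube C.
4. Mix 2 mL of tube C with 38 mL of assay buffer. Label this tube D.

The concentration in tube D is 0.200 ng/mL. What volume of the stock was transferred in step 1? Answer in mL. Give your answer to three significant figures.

10.0 mL

Step 1: v brought to 50 mL → factor = 50 mL/v
Step 2: 500 μL + 9.5 mL = 10000 μL total → factor 10000/500 = 20
Step 3: 1000 μL + 9 mL = 10000 μL total → factor 10000/1000 = 10
Step 4: 2 mL + 38 mL = 40 mL total → factor 40/2 = 20
Product of known-step factors = 4000
Overall factor = 4.00 μg/mL / (0.200 ng/mL) = 20000
Step-1 factor = 20000 / 4000 = 5
v = 50 mL / 5 = 10.0 mL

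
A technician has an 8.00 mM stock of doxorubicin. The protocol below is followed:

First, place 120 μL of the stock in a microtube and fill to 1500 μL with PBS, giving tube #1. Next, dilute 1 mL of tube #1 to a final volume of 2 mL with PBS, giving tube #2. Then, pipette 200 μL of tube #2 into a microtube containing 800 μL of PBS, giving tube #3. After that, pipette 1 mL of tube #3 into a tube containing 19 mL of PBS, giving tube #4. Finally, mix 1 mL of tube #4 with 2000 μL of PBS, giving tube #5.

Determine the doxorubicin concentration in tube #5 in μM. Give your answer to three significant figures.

1.07 μM

Step 1: 120 μL brought to 1500 μL → factor 1500/120 = 12.5
Step 2: 1 mL brought to 2 mL → factor 2/1 = 2
Step 3: 200 μL + 800 μL = 1000 μL total → factor 1000/200 = 5
Step 4: 1 mL + 19 mL = 20 mL total → factor 20/1 = 20
Step 5: 1 mL + 2000 μL = 3 mL total → factor 3/1 = 3
Overall dilution factor = 12.5 × 2 × 5 × 20 × 3 = 7500
Final = 8.00 mM / 7500 = 0.001067 mM = 1.07 μM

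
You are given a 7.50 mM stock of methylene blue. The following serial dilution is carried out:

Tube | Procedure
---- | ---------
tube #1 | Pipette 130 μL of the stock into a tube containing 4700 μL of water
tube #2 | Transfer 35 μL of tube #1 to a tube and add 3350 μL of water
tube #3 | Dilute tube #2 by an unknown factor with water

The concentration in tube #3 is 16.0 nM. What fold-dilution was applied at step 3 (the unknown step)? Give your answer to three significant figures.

Step 1: 130 μL + 4700 μL = 4830 μL total → factor 4830/130 = 37.154
Step 2: 35 μL + 3350 μL = 3385 μL total → factor 3385/35 = 96.714
Step 3: unknown factor x
Product of known-step factors = 3593.3
Overall factor = 7.50 mM / (16.0 nM) = 4.6875 × 10^5
x = 4.6875 × 10^5 / 3593.3 = 130

130-fold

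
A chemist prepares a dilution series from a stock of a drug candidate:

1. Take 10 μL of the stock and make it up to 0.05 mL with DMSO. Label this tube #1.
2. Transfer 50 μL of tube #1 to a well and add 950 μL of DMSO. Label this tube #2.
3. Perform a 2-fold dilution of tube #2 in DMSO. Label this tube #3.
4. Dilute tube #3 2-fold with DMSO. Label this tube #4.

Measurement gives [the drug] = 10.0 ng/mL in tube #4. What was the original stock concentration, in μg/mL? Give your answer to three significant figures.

4.00 μg/mL

Step 1: 10 μL brought to 0.05 mL → factor 50/10 = 5
Step 2: 50 μL + 950 μL = 1000 μL total → factor 1000/50 = 20
Step 3: 2-fold → factor 2
Step 4: 2-fold → factor 2
Overall dilution factor = 5 × 20 × 2 × 2 = 400
Stock = 10.0 ng/mL × 400 = 4000 ng/mL = 4.00 μg/mL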